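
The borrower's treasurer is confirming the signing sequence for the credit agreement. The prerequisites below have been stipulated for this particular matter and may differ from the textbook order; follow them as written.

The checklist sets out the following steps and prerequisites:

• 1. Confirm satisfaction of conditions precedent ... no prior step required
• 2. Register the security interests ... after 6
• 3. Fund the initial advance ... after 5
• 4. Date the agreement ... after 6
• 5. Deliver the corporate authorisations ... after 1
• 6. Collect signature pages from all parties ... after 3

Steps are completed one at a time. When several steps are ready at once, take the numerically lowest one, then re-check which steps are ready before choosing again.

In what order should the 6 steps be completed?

1, 5, 3, 6, 2, 4

1 is the only step with nothing outstanding, so it goes first.
That leaves 5 as the only ready step → 5.
3 needed 5, now all done → 3.
Next only 6 has its prerequisites met → 6.
Now 2 and 4 have their prerequisites met. 2 has the earlier label, so 2 next.
Next only 4 has its prerequisites met → 4.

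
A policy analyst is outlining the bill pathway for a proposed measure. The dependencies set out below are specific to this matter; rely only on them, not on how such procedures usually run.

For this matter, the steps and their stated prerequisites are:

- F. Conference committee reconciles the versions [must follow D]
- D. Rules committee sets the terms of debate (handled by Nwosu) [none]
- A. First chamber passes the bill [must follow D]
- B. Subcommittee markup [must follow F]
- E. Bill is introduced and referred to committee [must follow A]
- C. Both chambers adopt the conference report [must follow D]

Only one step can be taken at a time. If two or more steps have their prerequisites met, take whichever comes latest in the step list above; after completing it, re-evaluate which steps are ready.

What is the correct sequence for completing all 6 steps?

D → C → A → E → F → B

D is the only step with nothing outstanding, so it goes first.
Now C, A and F have their prerequisites met. C is listed later, so C next.
A and F are both available; A is listed later → A.
E now also ready, so the ready set is {E, F}; E is listed later → E.
F needed D, now all done → F.
Next only B has its prerequisites met → B.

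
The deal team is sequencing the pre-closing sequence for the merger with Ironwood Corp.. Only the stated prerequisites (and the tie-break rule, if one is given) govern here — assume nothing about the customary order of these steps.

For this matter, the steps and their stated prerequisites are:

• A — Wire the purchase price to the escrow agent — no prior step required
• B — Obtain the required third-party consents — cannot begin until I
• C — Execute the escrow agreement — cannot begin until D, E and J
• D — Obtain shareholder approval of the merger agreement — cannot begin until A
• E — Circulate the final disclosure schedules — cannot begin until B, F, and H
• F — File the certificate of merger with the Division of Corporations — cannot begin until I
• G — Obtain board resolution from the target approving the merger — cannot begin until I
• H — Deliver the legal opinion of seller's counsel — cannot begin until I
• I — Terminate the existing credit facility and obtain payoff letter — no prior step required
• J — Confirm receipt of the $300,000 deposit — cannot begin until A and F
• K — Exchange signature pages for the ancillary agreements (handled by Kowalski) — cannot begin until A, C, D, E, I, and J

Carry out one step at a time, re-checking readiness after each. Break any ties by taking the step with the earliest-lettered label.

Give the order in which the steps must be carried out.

A → D → I → B → F → G → H → E → J → C → K

Nothing is required for A and I. A has the earlier label → A first.
D now also ready, so the ready set is {D, I}; D has the earlier label → D.
That leaves I as the only ready step → I.
Now B, F, G and H have their prerequisites met. B has the earlier label, so B next.
Ready: F, G and H. F has the earlier label → F.
Ready: G, H and J. G has the earlier label → G.
Ready: H and J. H has the earlier label → H.
E now also ready, so the ready set is {E, J}; E has the earlier label → E.
J needed A and F, now all done → J.
Next only C has its prerequisites met → C.
That leaves K as the only ready step → K.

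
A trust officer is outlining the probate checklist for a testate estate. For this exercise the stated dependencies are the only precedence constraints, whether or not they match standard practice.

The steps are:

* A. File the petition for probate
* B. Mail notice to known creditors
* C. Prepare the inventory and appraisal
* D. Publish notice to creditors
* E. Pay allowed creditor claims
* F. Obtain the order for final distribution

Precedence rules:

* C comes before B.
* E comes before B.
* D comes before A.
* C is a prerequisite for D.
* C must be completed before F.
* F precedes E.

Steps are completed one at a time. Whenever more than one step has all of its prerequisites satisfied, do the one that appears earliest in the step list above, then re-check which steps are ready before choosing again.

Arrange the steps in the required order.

C, D, A, F, E, B

C is the only step with nothing outstanding, so it goes first.
D and F are both available; D is listed earlier → D.
Now A and F have their prerequisites met. A is listed earlier, so A next.
F is the only step now ready → F.
E needed F, now all done → E.
That leaves B as the only ready step → B.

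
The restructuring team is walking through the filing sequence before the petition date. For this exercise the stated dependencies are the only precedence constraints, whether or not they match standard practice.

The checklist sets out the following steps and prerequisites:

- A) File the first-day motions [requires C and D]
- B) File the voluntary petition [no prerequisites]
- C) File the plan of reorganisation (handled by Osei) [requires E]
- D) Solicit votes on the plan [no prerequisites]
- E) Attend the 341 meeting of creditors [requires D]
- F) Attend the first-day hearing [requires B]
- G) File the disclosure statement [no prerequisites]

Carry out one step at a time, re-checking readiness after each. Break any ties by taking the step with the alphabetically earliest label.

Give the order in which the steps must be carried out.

B, D and G have no prerequisites; B has the earlier label, so B is first.
D, F and G are all available; D has the earlier label → D.
E now also ready, so the ready set is {E, F, G}; E has the earlier label → E.
C, F and G are all available; C has the earlier label → C.
Ready: A, F and G. A has the earlier label → A.
Now F and G have their prerequisites met. F has the earlier label, so F next.
G is the only step now ready → G.

B D E C A F G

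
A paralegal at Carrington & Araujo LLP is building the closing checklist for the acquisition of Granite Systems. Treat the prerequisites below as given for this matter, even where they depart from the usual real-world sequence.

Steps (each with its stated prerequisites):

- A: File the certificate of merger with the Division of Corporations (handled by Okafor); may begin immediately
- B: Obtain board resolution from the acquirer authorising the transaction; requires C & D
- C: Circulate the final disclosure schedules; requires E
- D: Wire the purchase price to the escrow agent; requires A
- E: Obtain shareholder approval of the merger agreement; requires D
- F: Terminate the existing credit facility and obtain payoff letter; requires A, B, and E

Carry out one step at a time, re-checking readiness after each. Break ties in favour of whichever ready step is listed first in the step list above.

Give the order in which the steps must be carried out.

A is the only step with nothing outstanding, so it goes first.
D needed A, now all done → D.
That leaves E as the only ready step → E.
Next only C has its prerequisites met → C.
B is the only step now ready → B.
That leaves F as the only ready step → F.

A, D, E, C, B, F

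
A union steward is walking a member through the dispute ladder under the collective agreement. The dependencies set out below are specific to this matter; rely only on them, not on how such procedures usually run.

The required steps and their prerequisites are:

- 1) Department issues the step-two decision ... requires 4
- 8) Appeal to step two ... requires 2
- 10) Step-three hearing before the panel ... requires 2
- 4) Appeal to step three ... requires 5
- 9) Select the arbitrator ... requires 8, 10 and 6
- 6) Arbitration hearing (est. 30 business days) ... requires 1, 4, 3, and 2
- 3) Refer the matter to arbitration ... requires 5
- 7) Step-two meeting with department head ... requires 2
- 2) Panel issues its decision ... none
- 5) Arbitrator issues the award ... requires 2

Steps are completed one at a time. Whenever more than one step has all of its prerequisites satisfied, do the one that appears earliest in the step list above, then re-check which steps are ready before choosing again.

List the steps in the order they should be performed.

2, 8, 10, 7, 5, 4, 1, 3, 6, 9

2 is the only step with nothing outstanding, so it goes first.
Ready: 8, 10, 7 and 5. 8 is listed earlier → 8.
Now 10, 7 and 5 have their prerequisites met. 10 is listed earlier, so 10 next.
Now 7 and 5 have their prerequisites met. 7 is listed earlier, so 7 next.
5 needed 2, now all done → 5.
4 and 3 are both available; 4 is listed earlier → 4.
Ready: 1 and 3. 1 is listed earlier → 1.
3 needed 5, now all done → 3.
6 is the only step now ready → 6.
9 needed 8, 10 and 6, now all done → 9.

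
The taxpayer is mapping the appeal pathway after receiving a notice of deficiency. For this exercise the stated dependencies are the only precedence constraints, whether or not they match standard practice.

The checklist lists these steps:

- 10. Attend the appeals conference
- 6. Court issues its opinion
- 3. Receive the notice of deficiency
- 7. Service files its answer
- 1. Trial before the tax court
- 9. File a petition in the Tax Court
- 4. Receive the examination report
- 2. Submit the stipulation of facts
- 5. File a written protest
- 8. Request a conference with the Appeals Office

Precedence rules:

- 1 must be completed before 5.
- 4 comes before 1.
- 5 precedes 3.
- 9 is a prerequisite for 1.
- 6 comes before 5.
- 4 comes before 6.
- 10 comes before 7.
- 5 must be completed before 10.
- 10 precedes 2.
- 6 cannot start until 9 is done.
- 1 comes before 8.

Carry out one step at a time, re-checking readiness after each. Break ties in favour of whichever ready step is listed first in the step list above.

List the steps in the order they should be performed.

Nothing is required for 9 and 4. 9 is listed earlier → 9 first.
That leaves 4 as the only ready step → 4.
Ready: 6 and 1. 6 is listed earlier → 6.
1 needed 9 and 4, now all done → 1.
5 and 8 are both available; 5 is listed earlier → 5.
10 and 3 now also ready, so the ready set is {10, 3, 8}; 10 is listed earlier → 10.
Now 3, 7, 2 and 8 have their prerequisites met. 3 is listed earlier, so 3 next.
Ready: 7, 2 and 8. 7 is listed earlier → 7.
2 and 8 are both available; 2 is listed earlier → 2.
8 needed 1, now all done → 8.

9 → 4 → 6 → 1 → 5 → 10 → 3 → 7 → 2 → 8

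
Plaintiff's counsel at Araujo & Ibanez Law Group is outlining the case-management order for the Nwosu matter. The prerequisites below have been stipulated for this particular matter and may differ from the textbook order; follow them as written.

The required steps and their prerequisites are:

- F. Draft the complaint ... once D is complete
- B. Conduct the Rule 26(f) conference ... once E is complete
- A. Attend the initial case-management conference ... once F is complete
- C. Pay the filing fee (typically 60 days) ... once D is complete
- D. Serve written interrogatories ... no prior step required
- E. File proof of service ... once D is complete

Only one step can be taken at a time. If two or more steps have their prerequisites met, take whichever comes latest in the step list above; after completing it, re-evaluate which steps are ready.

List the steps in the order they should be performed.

D has no prerequisites → D first.
Now E, C and F have their prerequisites met. E is listed later, so E next.
B now also ready, so the ready set is {C, B, F}; C is listed later → C.
B and F are both available; B is listed later → B.
That leaves F as the only ready step → F.
A needed F, now all done → A.

D E C B F A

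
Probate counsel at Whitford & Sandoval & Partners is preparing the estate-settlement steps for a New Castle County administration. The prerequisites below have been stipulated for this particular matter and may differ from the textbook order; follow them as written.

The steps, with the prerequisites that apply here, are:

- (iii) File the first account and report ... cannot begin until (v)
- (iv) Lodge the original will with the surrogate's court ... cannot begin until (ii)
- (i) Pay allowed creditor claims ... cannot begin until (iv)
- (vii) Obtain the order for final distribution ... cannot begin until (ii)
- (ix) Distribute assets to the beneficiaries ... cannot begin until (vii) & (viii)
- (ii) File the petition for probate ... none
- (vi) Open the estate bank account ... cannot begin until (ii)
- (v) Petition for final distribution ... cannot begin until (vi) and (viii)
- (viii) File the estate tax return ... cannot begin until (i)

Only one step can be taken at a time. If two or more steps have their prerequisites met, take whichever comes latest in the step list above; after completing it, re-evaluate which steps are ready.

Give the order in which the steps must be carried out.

(ii) (vi) (vii) (iv) (i) (viii) (v) (ix) (iii)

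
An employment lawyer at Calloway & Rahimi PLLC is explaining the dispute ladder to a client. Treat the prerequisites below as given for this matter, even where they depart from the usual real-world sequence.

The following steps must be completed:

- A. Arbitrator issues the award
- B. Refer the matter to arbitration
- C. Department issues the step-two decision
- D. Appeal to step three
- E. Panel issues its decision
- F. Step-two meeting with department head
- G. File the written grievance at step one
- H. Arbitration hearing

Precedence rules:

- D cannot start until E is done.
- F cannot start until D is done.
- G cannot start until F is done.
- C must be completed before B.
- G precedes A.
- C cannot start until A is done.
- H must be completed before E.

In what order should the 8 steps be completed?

H has no prerequisites → H first.
E needed H, now all done → E.
D needed E, now all done → D.
F needed D, now all done → F.
G needed F, now all done → G.
A is the only step now ready → A.
C is the only step now ready → C.
B needed C, now all done → B.

H E D F G A C B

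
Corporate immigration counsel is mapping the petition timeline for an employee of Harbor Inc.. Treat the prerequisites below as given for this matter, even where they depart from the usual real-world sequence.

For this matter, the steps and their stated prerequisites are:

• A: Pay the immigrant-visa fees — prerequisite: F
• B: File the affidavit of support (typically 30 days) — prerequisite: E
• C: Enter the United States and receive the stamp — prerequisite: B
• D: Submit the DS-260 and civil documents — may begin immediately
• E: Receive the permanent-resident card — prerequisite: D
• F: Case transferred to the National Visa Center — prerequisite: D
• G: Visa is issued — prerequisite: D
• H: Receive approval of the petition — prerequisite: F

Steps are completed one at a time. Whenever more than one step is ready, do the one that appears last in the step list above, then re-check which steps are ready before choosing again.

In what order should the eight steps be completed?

D → G → F → H → E → B → C → A

Only D has no prerequisites, so it is first.
Ready: G, F and E. G is listed later → G.
Ready: F and E. F is listed later → F.
Now H, E and A have their prerequisites met. H is listed later, so H next.
E and A are both available; E is listed later → E.
Now B and A have their prerequisites met. B is listed later, so B next.
C and A are both available; C is listed later → C.
A needed F, now all done → A.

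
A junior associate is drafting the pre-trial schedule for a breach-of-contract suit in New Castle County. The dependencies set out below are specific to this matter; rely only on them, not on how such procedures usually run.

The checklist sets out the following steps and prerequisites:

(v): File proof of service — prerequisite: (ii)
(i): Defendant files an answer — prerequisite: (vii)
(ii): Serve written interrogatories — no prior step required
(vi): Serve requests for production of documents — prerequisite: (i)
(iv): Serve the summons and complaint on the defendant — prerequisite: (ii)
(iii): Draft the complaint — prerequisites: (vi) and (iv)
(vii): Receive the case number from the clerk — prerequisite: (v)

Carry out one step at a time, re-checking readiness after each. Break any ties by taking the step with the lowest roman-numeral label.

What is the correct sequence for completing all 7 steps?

(ii) has no prerequisites → (ii) first.
(iv) and (v) are both available; (iv) has the earlier label → (iv).
(v) is the only step now ready → (v).
Next only (vii) has its prerequisites met → (vii).
Next only (i) has its prerequisites met → (i).
Next only (vi) has its prerequisites met → (vi).
Next only (iii) has its prerequisites met → (iii).

(ii) → (iv) → (v) → (vii) → (i) → (vi) → (iii)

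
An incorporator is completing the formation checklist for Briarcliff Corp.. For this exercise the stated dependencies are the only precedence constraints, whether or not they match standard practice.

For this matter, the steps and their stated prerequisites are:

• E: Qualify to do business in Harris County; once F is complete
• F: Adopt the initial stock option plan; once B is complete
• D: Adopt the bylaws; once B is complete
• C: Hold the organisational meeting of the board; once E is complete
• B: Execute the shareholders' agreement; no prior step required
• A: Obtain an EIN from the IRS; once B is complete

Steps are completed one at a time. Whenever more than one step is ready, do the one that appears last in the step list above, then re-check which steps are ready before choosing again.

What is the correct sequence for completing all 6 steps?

B, A, D, F, E, C

B is the only step with nothing outstanding, so it goes first.
Now A, D and F have their prerequisites met. A is listed later, so A next.
Now D and F have their prerequisites met. D is listed later, so D next.
That leaves F as the only ready step → F.
E needed F, now all done → E.
C needed E, now all done → C.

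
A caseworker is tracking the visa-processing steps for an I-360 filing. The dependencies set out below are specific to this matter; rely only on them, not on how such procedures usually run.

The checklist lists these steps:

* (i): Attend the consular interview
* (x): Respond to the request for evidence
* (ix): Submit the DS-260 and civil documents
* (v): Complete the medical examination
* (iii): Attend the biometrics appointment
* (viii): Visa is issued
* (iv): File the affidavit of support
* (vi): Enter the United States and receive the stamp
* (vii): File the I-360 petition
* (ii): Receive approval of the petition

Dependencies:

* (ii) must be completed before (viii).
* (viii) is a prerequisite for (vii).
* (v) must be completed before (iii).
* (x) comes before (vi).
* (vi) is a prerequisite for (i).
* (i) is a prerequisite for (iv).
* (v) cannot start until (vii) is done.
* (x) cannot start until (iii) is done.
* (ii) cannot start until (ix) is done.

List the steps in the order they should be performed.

(ix) (ii) (viii) (vii) (v) (iii) (x) (vi) (i) (iv)

(ix) is the only step with nothing outstanding, so it goes first.
Next only (ii) has its prerequisites met → (ii).
That leaves (viii) as the only ready step → (viii).
(vii) is the only step now ready → (vii).
That leaves (v) as the only ready step → (v).
That leaves (iii) as the only ready step → (iii).
(x) is the only step now ready → (x).
(vi) needed (x), now all done → (vi).
(i) needed (vi), now all done → (i).
(iv) needed (i), now all done → (iv).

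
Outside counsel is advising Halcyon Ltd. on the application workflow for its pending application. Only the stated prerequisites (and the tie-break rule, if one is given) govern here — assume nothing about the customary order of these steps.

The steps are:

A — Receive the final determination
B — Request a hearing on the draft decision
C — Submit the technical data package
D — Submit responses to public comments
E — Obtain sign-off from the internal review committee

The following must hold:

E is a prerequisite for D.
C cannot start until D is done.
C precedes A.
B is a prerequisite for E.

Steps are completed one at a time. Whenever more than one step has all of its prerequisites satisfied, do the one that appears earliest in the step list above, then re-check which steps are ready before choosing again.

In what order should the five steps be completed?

B has no prerequisites → B first.
Next only E has its prerequisites met → E.
Next only D has its prerequisites met → D.
Next only C has its prerequisites met → C.
A needed C, now all done → A.

B, E, D, C, A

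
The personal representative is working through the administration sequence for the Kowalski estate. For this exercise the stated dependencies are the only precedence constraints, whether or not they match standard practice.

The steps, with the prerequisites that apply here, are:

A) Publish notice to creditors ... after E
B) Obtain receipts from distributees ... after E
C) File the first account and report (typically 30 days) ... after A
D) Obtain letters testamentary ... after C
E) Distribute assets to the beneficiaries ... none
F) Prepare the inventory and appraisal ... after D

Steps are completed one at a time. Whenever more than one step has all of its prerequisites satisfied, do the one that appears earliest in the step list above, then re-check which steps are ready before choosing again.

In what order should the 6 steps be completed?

E has no prerequisites → E first.
Now A and B have their prerequisites met. A is listed earlier, so A next.
Now B and C have their prerequisites met. B is listed earlier, so B next.
C needed A, now all done → C.
D needed C, now all done → D.
F needed D, now all done → F.

E, A, B, C, D, F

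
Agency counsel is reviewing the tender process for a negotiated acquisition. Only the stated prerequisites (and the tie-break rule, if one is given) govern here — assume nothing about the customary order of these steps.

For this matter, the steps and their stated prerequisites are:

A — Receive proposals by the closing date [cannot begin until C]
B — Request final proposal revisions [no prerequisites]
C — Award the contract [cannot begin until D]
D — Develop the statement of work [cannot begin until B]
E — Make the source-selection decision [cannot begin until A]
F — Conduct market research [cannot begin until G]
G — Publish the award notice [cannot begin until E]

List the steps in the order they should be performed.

B, D, C, A, E, G, F

Only B has no prerequisites, so it is first.
D needed B, now all done → D.
That leaves C as the only ready step → C.
Next only A has its prerequisites met → A.
Next only E has its prerequisites met → E.
G needed E, now all done → G.
F is the only step now ready → F.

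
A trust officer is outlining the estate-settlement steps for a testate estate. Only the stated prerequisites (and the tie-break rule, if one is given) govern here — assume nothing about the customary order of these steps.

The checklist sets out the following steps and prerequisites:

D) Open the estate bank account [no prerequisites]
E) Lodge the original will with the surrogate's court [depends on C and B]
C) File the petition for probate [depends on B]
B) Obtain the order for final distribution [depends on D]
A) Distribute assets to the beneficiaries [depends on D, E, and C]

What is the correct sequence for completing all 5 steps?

D, B, C, E, A

Only D has no prerequisites, so it is first.
That leaves B as the only ready step → B.
C needed B, now all done → C.
E needed C and B, now all done → E.
A is the only step now ready → A.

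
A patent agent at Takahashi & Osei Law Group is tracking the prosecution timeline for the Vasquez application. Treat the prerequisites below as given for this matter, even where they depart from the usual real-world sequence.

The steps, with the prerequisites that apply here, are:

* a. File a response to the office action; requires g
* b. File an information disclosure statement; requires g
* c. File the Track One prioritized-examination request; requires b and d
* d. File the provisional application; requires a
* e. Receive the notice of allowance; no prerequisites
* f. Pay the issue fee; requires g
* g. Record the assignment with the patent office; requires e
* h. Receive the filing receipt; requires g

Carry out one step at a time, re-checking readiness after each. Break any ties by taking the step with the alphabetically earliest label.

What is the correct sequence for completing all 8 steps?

e has no prerequisites → e first.
That leaves g as the only ready step → g.
Ready: a, b, f and h. a has the earlier label → a.
Ready: b, d, f and h. b has the earlier label → b.
Now d, f and h have their prerequisites met. d has the earlier label, so d next.
c now also ready, so the ready set is {c, f, h}; c has the earlier label → c.
f and h are both available; f has the earlier label → f.
h needed g, now all done → h.

e g a b d c f h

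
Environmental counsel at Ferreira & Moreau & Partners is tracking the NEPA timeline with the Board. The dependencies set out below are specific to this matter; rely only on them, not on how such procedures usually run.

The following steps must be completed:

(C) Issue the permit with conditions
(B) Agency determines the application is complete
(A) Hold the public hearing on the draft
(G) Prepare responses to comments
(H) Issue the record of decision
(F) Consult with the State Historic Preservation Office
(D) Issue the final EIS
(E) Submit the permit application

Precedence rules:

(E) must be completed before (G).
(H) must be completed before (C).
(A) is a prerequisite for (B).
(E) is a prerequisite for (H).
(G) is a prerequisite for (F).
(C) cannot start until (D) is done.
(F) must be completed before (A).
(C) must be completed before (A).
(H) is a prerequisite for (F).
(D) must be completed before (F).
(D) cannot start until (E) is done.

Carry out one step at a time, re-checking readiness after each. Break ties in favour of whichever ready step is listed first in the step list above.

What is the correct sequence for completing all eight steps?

(E) is the only step with nothing outstanding, so it goes first.
Now (G), (H) and (D) have their prerequisites met. (G) is listed earlier, so (G) next.
(H) and (D) are both available; (H) is listed earlier → (H).
That leaves (D) as the only ready step → (D).
Ready: (C) and (F). (C) is listed earlier → (C).
(F) needed (G), (H) and (D), now all done → (F).
(A) needed (C) and (F), now all done → (A).
(B) needed (A), now all done → (B).

(E) (G) (H) (D) (C) (F) (A) (B)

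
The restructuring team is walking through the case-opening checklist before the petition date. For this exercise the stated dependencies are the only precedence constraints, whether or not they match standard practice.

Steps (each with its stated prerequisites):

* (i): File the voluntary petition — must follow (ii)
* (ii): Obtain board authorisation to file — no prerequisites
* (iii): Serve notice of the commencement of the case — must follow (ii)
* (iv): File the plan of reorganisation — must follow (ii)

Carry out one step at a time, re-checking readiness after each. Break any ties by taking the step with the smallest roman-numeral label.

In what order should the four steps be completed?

(ii), (i), (iii), (iv)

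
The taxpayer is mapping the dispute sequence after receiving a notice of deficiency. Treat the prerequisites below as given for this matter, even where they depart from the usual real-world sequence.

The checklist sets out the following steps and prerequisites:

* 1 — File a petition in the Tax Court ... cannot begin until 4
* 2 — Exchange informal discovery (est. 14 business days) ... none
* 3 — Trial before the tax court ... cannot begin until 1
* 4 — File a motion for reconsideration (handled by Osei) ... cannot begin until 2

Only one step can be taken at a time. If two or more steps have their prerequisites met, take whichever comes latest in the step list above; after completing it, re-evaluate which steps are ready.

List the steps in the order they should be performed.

2 4 1 3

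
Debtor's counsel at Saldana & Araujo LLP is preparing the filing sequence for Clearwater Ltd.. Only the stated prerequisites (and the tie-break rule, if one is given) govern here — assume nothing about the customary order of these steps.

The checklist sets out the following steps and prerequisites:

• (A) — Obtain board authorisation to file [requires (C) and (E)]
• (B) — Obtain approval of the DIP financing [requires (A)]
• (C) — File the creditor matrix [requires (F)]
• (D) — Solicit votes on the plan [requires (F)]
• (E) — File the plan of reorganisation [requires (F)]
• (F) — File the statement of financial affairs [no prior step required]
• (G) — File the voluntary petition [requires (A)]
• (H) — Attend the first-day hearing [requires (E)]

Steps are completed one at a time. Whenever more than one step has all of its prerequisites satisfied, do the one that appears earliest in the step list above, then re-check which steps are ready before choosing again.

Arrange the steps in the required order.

(F) has no prerequisites → (F) first.
Ready: (C), (D) and (E). (C) is listed earlier → (C).
Ready: (D) and (E). (D) is listed earlier → (D).
(E) needed (F), now all done → (E).
(A) and (H) are both available; (A) is listed earlier → (A).
(B) and (G) now also ready, so the ready set is {(B), (G), (H)}; (B) is listed earlier → (B).
Ready: (G) and (H). (G) is listed earlier → (G).
Next only (H) has its prerequisites met → (H).

(F), (C), (D), (E), (A), (B), (G), (H)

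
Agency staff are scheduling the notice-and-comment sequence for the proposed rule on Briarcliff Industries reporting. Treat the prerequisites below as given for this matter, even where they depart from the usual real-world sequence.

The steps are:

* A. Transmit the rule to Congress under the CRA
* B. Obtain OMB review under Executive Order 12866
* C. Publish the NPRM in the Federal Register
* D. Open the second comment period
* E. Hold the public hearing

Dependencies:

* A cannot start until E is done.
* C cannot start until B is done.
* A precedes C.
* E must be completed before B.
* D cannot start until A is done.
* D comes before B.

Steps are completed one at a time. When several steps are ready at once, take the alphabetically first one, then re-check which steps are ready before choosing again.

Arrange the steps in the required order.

Only E has no prerequisites, so it is first.
That leaves A as the only ready step → A.
D needed A, now all done → D.
Next only B has its prerequisites met → B.
C needed A and B, now all done → C.

E → A → D → B → C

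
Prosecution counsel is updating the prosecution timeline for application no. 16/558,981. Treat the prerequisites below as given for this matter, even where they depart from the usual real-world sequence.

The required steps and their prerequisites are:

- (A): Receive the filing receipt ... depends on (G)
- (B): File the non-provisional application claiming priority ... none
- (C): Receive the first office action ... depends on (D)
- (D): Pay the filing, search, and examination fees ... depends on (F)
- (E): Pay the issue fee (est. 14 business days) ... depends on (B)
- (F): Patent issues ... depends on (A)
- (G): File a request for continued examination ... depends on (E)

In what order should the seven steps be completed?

(B), (E), (G), (A), (F), (D), (C)

(B) is the only step with nothing outstanding, so it goes first.
(E) needed (B), now all done → (E).
(G) is the only step now ready → (G).
(A) needed (G), now all done → (A).
That leaves (F) as the only ready step → (F).
That leaves (D) as the only ready step → (D).
(C) needed (D), now all done → (C).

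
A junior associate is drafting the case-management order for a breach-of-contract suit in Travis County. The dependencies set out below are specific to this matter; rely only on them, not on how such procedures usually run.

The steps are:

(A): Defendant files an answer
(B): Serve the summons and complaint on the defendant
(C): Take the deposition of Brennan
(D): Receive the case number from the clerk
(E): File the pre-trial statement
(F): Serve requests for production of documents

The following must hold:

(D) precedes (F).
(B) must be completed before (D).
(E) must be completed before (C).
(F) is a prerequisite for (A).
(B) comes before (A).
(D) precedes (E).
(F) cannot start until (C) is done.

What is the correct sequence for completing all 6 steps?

(B) is the only step with nothing outstanding, so it goes first.
(D) needed (B), now all done → (D).
(E) needed (D), now all done → (E).
(C) needed (E), now all done → (C).
(F) needed (C) and (D), now all done → (F).
(A) needed (B) and (F), now all done → (A).

(B), (D), (E), (C), (F), (A)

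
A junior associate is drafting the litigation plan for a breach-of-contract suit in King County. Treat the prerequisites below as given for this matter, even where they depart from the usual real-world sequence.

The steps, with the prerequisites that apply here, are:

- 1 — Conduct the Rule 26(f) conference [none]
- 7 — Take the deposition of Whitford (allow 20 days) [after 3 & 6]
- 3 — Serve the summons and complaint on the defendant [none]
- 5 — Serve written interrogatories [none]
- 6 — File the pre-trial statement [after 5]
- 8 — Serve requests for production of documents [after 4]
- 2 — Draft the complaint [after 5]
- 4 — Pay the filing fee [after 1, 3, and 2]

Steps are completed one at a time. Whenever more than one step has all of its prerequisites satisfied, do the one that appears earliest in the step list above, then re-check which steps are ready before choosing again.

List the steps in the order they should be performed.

1, 3, 5, 6, 7, 2, 4, 8

Nothing is required for 1, 3 and 5. 1 is listed earlier → 1 first.
3 and 5 are both available; 3 is listed earlier → 3.
5 is the only step now ready → 5.
6 and 2 are both available; 6 is listed earlier → 6.
7 and 2 are both available; 7 is listed earlier → 7.
2 needed 5, now all done → 2.
That leaves 4 as the only ready step → 4.
8 is the only step now ready → 8.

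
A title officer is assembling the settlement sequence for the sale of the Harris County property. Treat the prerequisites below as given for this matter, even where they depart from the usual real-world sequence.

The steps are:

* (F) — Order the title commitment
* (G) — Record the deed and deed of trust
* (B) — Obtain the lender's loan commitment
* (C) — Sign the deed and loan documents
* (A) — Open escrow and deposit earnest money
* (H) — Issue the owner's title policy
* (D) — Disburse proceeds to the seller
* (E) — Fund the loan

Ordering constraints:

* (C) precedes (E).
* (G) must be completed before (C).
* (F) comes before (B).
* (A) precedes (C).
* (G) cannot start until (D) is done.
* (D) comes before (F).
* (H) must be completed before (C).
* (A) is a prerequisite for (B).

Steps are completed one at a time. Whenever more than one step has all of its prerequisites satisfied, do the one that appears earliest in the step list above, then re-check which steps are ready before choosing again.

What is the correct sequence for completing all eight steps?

(A), (H), (D), (F), (G), (B), (C), (E)

Nothing is required for (A), (H) and (D). (A) is listed earlier → (A) first.
Now (H) and (D) have their prerequisites met. (H) is listed earlier, so (H) next.
Next only (D) has its prerequisites met → (D).
Ready: (F) and (G). (F) is listed earlier → (F).
Now (G) and (B) have their prerequisites met. (G) is listed earlier, so (G) next.
Now (B) and (C) have their prerequisites met. (B) is listed earlier, so (B) next.
(C) is the only step now ready → (C).
That leaves (E) as the only ready step → (E).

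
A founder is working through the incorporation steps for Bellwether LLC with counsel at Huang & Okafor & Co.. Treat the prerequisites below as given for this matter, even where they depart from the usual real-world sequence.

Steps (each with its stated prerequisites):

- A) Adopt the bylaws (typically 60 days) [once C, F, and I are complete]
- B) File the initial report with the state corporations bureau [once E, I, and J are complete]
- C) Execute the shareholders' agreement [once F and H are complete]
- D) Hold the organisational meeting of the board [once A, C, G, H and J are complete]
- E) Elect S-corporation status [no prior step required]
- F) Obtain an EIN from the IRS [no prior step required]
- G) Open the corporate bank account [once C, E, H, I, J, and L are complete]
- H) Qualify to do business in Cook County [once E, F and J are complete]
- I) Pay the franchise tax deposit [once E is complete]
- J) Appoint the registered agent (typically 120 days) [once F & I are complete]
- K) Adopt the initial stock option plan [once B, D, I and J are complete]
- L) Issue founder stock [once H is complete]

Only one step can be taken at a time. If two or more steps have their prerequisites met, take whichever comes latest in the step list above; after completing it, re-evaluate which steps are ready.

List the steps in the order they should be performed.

Nothing is required for F and E. F is listed later → F first.
E is the only step now ready → E.
I needed E, now all done → I.
J needed I and F, now all done → J.
Ready: H and B. H is listed later → H.
Now L, C and B have their prerequisites met. L is listed later, so L next.
Ready: C and B. C is listed later → C.
G and A now also ready, so the ready set is {G, B, A}; G is listed later → G.
B and A are both available; B is listed later → B.
A needed I, F and C, now all done → A.
D is the only step now ready → D.
K is the only step now ready → K.

F → E → I → J → H → L → C → G → B → A → D → K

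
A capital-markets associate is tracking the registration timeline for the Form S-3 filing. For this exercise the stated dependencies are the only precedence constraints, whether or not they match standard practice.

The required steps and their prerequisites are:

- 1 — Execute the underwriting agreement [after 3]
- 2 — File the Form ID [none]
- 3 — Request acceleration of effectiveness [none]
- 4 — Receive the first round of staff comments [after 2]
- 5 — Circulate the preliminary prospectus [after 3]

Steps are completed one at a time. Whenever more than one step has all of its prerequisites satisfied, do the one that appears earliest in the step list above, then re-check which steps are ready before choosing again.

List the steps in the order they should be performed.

2 and 3 have no prerequisites; 2 is listed earlier, so 2 is first.
3 and 4 are both available; 3 is listed earlier → 3.
1 and 5 now also ready, so the ready set is {1, 4, 5}; 1 is listed earlier → 1.
Now 4 and 5 have their prerequisites met. 4 is listed earlier, so 4 next.
Next only 5 has its prerequisites met → 5.

2, 3, 1, 4, 5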